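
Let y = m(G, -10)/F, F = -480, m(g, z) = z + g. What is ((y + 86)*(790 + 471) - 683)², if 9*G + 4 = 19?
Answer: 963608806118401/82944 ≈ 1.1618e+10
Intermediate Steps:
G = 5/3 (G = -4/9 + (⅑)*19 = -4/9 + 19/9 = 5/3 ≈ 1.6667)
m(g, z) = g + z
y = 5/288 (y = (5/3 - 10)/(-480) = -25/3*(-1/480) = 5/288 ≈ 0.017361)
((y + 86)*(790 + 471) - 683)² = ((5/288 + 86)*(790 + 471) - 683)² = ((24773/288)*1261 - 683)² = (31238753/288 - 683)² = (31042049/288)² = 963608806118401/82944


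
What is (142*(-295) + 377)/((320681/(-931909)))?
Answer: 38686338317/320681 ≈ 1.2064e+5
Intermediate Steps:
(142*(-295) + 377)/((320681/(-931909))) = (-41890 + 377)/((320681*(-1/931909))) = -41513/(-320681/931909) = -41513*(-931909/320681) = 38686338317/320681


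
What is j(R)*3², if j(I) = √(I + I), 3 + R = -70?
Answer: 9*I*√146 ≈ 108.75*I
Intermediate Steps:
R = -73 (R = -3 - 70 = -73)
j(I) = √2*√I (j(I) = √(2*I) = √2*√I)
j(R)*3² = (√2*√(-73))*3² = (√2*(I*√73))*9 = (I*√146)*9 = 9*I*√146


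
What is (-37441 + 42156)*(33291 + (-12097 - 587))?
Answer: 97162005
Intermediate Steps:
(-37441 + 42156)*(33291 + (-12097 - 587)) = 4715*(33291 - 12684) = 4715*20607 = 97162005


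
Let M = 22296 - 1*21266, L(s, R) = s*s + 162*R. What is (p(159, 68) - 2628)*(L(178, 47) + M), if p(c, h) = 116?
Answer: -101303936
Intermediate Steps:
L(s, R) = s² + 162*R
M = 1030 (M = 22296 - 21266 = 1030)
(p(159, 68) - 2628)*(L(178, 47) + M) = (116 - 2628)*((178² + 162*47) + 1030) = -2512*((31684 + 7614) + 1030) = -2512*(39298 + 1030) = -2512*40328 = -101303936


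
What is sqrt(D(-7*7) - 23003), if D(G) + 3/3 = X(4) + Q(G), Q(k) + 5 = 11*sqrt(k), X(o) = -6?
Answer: sqrt(-23015 + 77*I) ≈ 0.2538 + 151.71*I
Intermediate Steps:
Q(k) = -5 + 11*sqrt(k)
D(G) = -12 + 11*sqrt(G) (D(G) = -1 + (-6 + (-5 + 11*sqrt(G))) = -1 + (-11 + 11*sqrt(G)) = -12 + 11*sqrt(G))
sqrt(D(-7*7) - 23003) = sqrt((-12 + 11*sqrt(-7*7)) - 23003) = sqrt((-12 + 11*sqrt(-49)) - 23003) = sqrt((-12 + 11*(7*I)) - 23003) = sqrt((-12 + 77*I) - 23003) = sqrt(-23015 + 77*I)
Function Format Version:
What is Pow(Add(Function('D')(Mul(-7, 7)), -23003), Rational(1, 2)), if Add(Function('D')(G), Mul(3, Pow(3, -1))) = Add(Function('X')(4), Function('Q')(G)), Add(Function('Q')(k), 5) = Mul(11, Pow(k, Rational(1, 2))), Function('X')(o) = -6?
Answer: Pow(Add(-23015, Mul(77, I)), Rational(1, 2)) ≈ Add(0.2538, Mul(151.71, I))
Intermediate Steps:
Function('Q')(k) = Add(-5, Mul(11, Pow(k, Rational(1, 2))))
Function('D')(G) = Add(-12, Mul(11, Pow(G, Rational(1, 2)))) (Function('D')(G) = Add(-1, Add(-6, Add(-5, Mul(11, Pow(G, Rational(1, 2)))))) = Add(-1, Add(-11, Mul(11, Pow(G, Rational(1, 2))))) = Add(-12, Mul(11, Pow(G, Rational(1, 2)))))
Pow(Add(Function('D')(Mul(-7, 7)), -23003), Rational(1, 2)) = Pow(Add(Add(-12, Mul(11, Pow(Mul(-7, 7), Rational(1, 2)))), -23003), Rational(1, 2)) = Pow(Add(Add(-12, Mul(11, Pow(-49, Rational(1, 2)))), -23003), Rational(1, 2)) = Pow(Add(Add(-12, Mul(11, Mul(7, I))), -23003), Rational(1, 2)) = Pow(Add(Add(-12, Mul(77, I)), -23003), Rational(1, 2)) = Pow(Add(-23015, Mul(77, I)), Rational(1, 2))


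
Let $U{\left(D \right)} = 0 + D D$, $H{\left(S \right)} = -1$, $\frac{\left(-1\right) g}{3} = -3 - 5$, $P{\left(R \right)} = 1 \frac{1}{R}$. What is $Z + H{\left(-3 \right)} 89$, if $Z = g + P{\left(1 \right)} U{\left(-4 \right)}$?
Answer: $-49$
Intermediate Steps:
$P{\left(R \right)} = \frac{1}{R}$
$g = 24$ ($g = - 3 \left(-3 - 5\right) = \left(-3\right) \left(-8\right) = 24$)
$U{\left(D \right)} = D^{2}$ ($U{\left(D \right)} = 0 + D^{2} = D^{2}$)
$Z = 40$ ($Z = 24 + \frac{\left(-4\right)^{2}}{1} = 24 + 1 \cdot 16 = 24 + 16 = 40$)
$Z + H{\left(-3 \right)} 89 = 40 - 89 = -49$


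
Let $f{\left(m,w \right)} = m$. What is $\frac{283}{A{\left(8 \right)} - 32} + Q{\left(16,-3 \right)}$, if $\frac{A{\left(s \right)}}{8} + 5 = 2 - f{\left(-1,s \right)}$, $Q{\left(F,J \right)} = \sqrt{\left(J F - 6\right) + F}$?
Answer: $- \frac{283}{48} + i \sqrt{38} \approx -5.8958 + 6.1644 i$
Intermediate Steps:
$Q{\left(F,J \right)} = \sqrt{-6 + F + F J}$ ($Q{\left(F,J \right)} = \sqrt{\left(F J - 6\right) + F} = \sqrt{\left(-6 + F J\right) + F} = \sqrt{-6 + F + F J}$)
$A{\left(s \right)} = -16$ ($A{\left(s \right)} = -40 + 8 \left(2 - -1\right) = -40 + 8 \left(2 + 1\right) = -40 + 8 \cdot 3 = -40 + 24 = -16$)
$\frac{283}{A{\left(8 \right)} - 32} + Q{\left(16,-3 \right)} = \frac{283}{-16 - 32} + \sqrt{-6 + 16 + 16 \left(-3\right)} = \frac{283}{-48} + \sqrt{-6 + 16 - 48} = 283 \left(- \frac{1}{48}\right) + \sqrt{-38} = - \frac{283}{48} + i \sqrt{38}$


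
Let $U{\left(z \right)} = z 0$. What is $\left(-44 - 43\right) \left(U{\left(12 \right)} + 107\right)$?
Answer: $-9309$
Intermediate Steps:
$U{\left(z \right)} = 0$
$\left(-44 - 43\right) \left(U{\left(12 \right)} + 107\right) = \left(-44 - 43\right) \left(0 + 107\right) = \left(-87\right) 107 = -9309$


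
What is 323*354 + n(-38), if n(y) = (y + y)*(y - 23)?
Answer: 118978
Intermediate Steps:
n(y) = 2*y*(-23 + y) (n(y) = (2*y)*(-23 + y) = 2*y*(-23 + y))
323*354 + n(-38) = 323*354 + 2*(-38)*(-23 - 38) = 114342 + 2*(-38)*(-61) = 114342 + 4636 = 118978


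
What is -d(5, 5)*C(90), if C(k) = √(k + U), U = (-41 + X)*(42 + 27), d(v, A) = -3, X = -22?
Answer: 9*I*√473 ≈ 195.74*I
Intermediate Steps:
U = -4347 (U = (-41 - 22)*(42 + 27) = -63*69 = -4347)
C(k) = √(-4347 + k) (C(k) = √(k - 4347) = √(-4347 + k))
-d(5, 5)*C(90) = -(-3)*√(-4347 + 90) = -(-3)*√(-4257) = -(-3)*3*I*√473 = -(-9)*I*√473 = 9*I*√473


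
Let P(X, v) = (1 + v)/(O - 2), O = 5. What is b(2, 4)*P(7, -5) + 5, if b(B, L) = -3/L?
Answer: 6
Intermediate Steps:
P(X, v) = ⅓ + v/3 (P(X, v) = (1 + v)/(5 - 2) = (1 + v)/3 = (1 + v)*(⅓) = ⅓ + v/3)
b(2, 4)*P(7, -5) + 5 = (-3/4)*(⅓ + (⅓)*(-5)) + 5 = (-3*¼)*(⅓ - 5/3) + 5 = -¾*(-4/3) + 5 = 1 + 5 = 6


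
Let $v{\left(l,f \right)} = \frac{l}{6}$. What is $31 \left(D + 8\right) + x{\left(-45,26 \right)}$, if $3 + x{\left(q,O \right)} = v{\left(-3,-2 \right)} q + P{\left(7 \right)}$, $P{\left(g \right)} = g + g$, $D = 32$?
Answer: $\frac{2547}{2} \approx 1273.5$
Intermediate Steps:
$P{\left(g \right)} = 2 g$
$v{\left(l,f \right)} = \frac{l}{6}$ ($v{\left(l,f \right)} = l \frac{1}{6} = \frac{l}{6}$)
$x{\left(q,O \right)} = 11 - \frac{q}{2}$ ($x{\left(q,O \right)} = -3 + \left(\frac{1}{6} \left(-3\right) q + 2 \cdot 7\right) = -3 - \left(-14 + \frac{q}{2}\right) = 11 - \frac{q}{2}$)
$31 \left(D + 8\right) + x{\left(-45,26 \right)} = 31 \left(32 + 8\right) + \left(11 - - \frac{45}{2}\right) = 31 \cdot 40 + \left(11 + \frac{45}{2}\right) = 1240 + \frac{67}{2} = \frac{2547}{2}$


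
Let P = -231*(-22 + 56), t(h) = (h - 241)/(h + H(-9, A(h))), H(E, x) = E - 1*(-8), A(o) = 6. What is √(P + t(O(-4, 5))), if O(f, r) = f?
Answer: I*√7805 ≈ 88.346*I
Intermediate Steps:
H(E, x) = 8 + E (H(E, x) = E + 8 = 8 + E)
t(h) = (-241 + h)/(-1 + h) (t(h) = (h - 241)/(h + (8 - 9)) = (-241 + h)/(h - 1) = (-241 + h)/(-1 + h))
P = -7854 (P = -231*34 = -7854)
√(P + t(O(-4, 5))) = √(-7854 + (-241 - 4)/(-1 - 4)) = √(-7854 - 245/(-5)) = √(-7854 - ⅕*(-245)) = √(-7854 + 49) = √(-7805) = I*√7805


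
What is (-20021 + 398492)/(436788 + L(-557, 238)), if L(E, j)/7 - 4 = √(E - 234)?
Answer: 3241611536/3741338365 - 51947*I*√791/3741338365 ≈ 0.86643 - 0.0003905*I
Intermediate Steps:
L(E, j) = 28 + 7*√(-234 + E) (L(E, j) = 28 + 7*√(E - 234) = 28 + 7*√(-234 + E))
(-20021 + 398492)/(436788 + L(-557, 238)) = (-20021 + 398492)/(436788 + (28 + 7*√(-234 - 557))) = 378471/(436788 + (28 + 7*√(-791))) = 378471/(436788 + (28 + 7*(I*√791))) = 378471/(436788 + (28 + 7*I*√791)) = 378471/(436816 + 7*I*√791)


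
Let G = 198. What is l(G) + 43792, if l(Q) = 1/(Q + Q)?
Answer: 17341633/396 ≈ 43792.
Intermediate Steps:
l(Q) = 1/(2*Q)
l(G) + 43792 = (½)/198 + 43792 = (½)*(1/198) + 43792 = 1/396 + 43792 = 17341633/396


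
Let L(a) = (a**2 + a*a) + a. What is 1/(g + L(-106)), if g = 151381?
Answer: 1/173747 ≈ 5.7555e-6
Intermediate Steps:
L(a) = a + 2*a**2 (L(a) = (a**2 + a**2) + a = 2*a**2 + a = a + 2*a**2)
1/(g + L(-106)) = 1/(151381 - 106*(1 + 2*(-106))) = 1/(151381 - 106*(1 - 212)) = 1/(151381 - 106*(-211)) = 1/(151381 + 22366) = 1/173747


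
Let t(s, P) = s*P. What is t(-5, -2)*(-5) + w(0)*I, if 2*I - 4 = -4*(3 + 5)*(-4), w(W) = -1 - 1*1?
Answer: -182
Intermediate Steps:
t(s, P) = P*s
w(W) = -2 (w(W) = -1 - 1 = -2)
I = 66 (I = 2 + (-4*(3 + 5)*(-4))/2 = 2 + (-32*(-4))/2 = 2 + (-4*(-32))/2 = 2 + (1/2)*128 = 2 + 64 = 66)
t(-5, -2)*(-5) + w(0)*I = -2*(-5)*(-5) - 2*66 = 10*(-5) - 132 = -50 - 132 = -182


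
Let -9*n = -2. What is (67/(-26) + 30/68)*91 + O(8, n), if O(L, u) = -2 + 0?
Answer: -3338/17 ≈ -196.35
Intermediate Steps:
n = 2/9 (n = -1/9*(-2) = 2/9 ≈ 0.22222)
O(L, u) = -2
(67/(-26) + 30/68)*91 + O(8, n) = (67/(-26) + 30/68)*91 - 2 = (67*(-1/26) + 30*(1/68))*91 - 2 = (-67/26 + 15/34)*91 - 2 = -472/221*91 - 2 = -3304/17 - 2 = -3338/17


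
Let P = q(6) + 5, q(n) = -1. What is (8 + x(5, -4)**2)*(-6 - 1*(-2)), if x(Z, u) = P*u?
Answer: -1056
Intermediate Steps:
P = 4 (P = -1 + 5 = 4)
x(Z, u) = 4*u
(8 + x(5, -4)**2)*(-6 - 1*(-2)) = (8 + (4*(-4))**2)*(-6 - 1*(-2)) = (8 + (-16)**2)*(-6 + 2) = (8 + 256)*(-4) = 264*(-4) = -1056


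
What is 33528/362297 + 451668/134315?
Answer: 168141274716/48661921555 ≈ 3.4553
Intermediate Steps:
33528/362297 + 451668/134315 = 168141274716/48661921555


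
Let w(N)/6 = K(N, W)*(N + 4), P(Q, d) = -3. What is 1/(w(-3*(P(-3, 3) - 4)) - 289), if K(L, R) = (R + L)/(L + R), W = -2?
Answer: -1/139 ≈ -0.0071942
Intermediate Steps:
K(L, R) = 1 (K(L, R) = (L + R)/(L + R) = 1)
w(N) = 24 + 6*N (w(N) = 6*(1*(N + 4)) = 6*(1*(4 + N)) = 6*(4 + N) = 24 + 6*N)
1/(w(-3*(P(-3, 3) - 4)) - 289) = 1/((24 + 6*(-3*(-3 - 4))) - 289) = 1/((24 + 6*(-3*(-7))) - 289) = 1/((24 + 6*21) - 289) = 1/((24 + 126) - 289) = 1/(150 - 289) = 1/(-139) = -1/139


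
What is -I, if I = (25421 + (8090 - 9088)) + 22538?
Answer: -46961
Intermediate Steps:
I = 46961 (I = (25421 - 998) + 22538 = 24423 + 22538 = 46961)
-I = -1*46961 = -46961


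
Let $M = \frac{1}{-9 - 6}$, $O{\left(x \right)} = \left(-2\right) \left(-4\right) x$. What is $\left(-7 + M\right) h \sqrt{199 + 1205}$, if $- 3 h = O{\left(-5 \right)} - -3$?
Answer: $- \frac{7844 \sqrt{39}}{15} \approx -3265.7$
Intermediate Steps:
$O{\left(x \right)} = 8 x$
$h = \frac{37}{3}$ ($h = - \frac{8 \left(-5\right) - -3}{3} = - \frac{-40 + 3}{3} = \left(- \frac{1}{3}\right) \left(-37\right) = \frac{37}{3} \approx 12.333$)
$M = - \frac{1}{15}$ ($M = \frac{1}{-15} = - \frac{1}{15} \approx -0.066667$)
$\left(-7 + M\right) h \sqrt{199 + 1205} = \left(-7 - \frac{1}{15}\right) \frac{37}{3} \sqrt{199 + 1205} = \left(- \frac{106}{15}\right) \frac{37}{3} \sqrt{1404} = - \frac{3922 \cdot 6 \sqrt{39}}{45} = - \frac{7844 \sqrt{39}}{15}$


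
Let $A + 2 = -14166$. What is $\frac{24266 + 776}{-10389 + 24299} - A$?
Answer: $\frac{98550961}{6955} \approx 14170.0$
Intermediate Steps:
$A = -14168$ ($A = -2 - 14166 = -14168$)
$\frac{24266 + 776}{-10389 + 24299} - A = \frac{24266 + 776}{-10389 + 24299} - -14168 = \frac{25042}{13910} + 14168 = 25042 \cdot \frac{1}{13910} + 14168 = \frac{12521}{6955} + 14168 = \frac{98550961}{6955}$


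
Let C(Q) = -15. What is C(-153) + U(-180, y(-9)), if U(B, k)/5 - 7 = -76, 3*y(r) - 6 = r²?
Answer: -360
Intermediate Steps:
y(r) = 2 + r²/3
U(B, k) = -345 (U(B, k) = 35 + 5*(-76) = 35 - 380 = -345)
C(-153) + U(-180, y(-9)) = -15 - 345 = -360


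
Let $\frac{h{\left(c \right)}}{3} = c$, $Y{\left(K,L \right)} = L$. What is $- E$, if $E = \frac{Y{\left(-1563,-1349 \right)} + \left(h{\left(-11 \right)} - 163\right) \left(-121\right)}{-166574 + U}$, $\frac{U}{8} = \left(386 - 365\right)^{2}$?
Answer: $\frac{22367}{163046} \approx 0.13718$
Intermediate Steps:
$h{\left(c \right)} = 3 c$
$U = 3528$ ($U = 8 \left(386 - 365\right)^{2} = 8 \cdot 21^{2} = 8 \cdot 441 = 3528$)
$E = - \frac{22367}{163046}$ ($E = \frac{-1349 + \left(3 \left(-11\right) - 163\right) \left(-121\right)}{-166574 + 3528} = \frac{-1349 + \left(-33 - 163\right) \left(-121\right)}{-163046} = \left(-1349 - -23716\right) \left(- \frac{1}{163046}\right) = \left(-1349 + 23716\right) \left(- \frac{1}{163046}\right) = 22367 \left(- \frac{1}{163046}\right) = - \frac{22367}{163046} \approx -0.13718$)
$- E = \left(-1\right) \left(- \frac{22367}{163046}\right) = \frac{22367}{163046}$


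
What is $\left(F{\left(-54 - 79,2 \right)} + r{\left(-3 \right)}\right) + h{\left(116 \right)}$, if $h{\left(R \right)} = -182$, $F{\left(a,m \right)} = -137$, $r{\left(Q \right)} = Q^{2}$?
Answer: $-310$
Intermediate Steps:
$\left(F{\left(-54 - 79,2 \right)} + r{\left(-3 \right)}\right) + h{\left(116 \right)} = \left(-137 + \left(-3\right)^{2}\right) - 182 = \left(-137 + 9\right) - 182 = -128 - 182 = -310$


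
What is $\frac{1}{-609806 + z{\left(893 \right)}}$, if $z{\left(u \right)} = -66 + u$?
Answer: $- \frac{1}{608979} \approx -1.6421 \cdot 10^{-6}$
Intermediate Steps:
$\frac{1}{-609806 + z{\left(893 \right)}} = \frac{1}{-609806 + \left(-66 + 893\right)} = \frac{1}{-609806 + 827} = \frac{1}{-608979} = - \frac{1}{608979}$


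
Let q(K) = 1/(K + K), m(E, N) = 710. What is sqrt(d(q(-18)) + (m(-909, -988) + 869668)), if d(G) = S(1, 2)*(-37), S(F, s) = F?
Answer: sqrt(870341) ≈ 932.92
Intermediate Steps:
q(K) = 1/(2*K)
d(G) = -37 (d(G) = 1*(-37) = -37)
sqrt(d(q(-18)) + (m(-909, -988) + 869668)) = sqrt(-37 + (710 + 869668)) = sqrt(-37 + 870378) = sqrt(870341)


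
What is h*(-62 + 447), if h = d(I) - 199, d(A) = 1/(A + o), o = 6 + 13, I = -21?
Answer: -153615/2 ≈ -76808.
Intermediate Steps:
o = 19
d(A) = 1/(19 + A) (d(A) = 1/(A + 19) = 1/(19 + A))
h = -399/2 (h = 1/(19 - 21) - 199 = 1/(-2) - 199 = -½ - 199 = -399/2 ≈ -199.50)
h*(-62 + 447) = -399*(-62 + 447)/2 = -399/2*385 = -153615/2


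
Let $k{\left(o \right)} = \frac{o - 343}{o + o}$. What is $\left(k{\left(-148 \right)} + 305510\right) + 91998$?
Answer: $\frac{117662859}{296} \approx 3.9751 \cdot 10^{5}$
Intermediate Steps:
$k{\left(o \right)} = \frac{-343 + o}{2 o}$
$\left(k{\left(-148 \right)} + 305510\right) + 91998 = \left(\frac{-343 - 148}{2 \left(-148\right)} + 305510\right) + 91998 = \left(\frac{1}{2} \left(- \frac{1}{148}\right) \left(-491\right) + 305510\right) + 91998 = \left(\frac{491}{296} + 305510\right) + 91998 = \frac{90431451}{296} + 91998 = \frac{117662859}{296}$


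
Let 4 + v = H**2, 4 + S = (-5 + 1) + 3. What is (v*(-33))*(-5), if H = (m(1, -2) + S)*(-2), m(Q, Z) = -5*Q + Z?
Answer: 94380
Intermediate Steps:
m(Q, Z) = Z - 5*Q
S = -5 (S = -4 + ((-5 + 1) + 3) = -4 + (-4 + 3) = -4 - 1 = -5)
H = 24 (H = ((-2 - 5*1) - 5)*(-2) = ((-2 - 5) - 5)*(-2) = (-7 - 5)*(-2) = -12*(-2) = 24)
v = 572 (v = -4 + 24**2 = -4 + 576 = 572)
(v*(-33))*(-5) = (572*(-33))*(-5) = -18876*(-5) = 94380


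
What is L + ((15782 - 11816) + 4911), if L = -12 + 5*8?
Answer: 8905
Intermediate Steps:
L = 28 (L = -12 + 40 = 28)
L + ((15782 - 11816) + 4911) = 28 + ((15782 - 11816) + 4911) = 28 + (3966 + 4911) = 28 + 8877 = 8905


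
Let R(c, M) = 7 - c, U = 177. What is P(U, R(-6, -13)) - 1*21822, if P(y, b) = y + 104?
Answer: -21541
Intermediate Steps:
P(y, b) = 104 + y
P(U, R(-6, -13)) - 1*21822 = (104 + 177) - 1*21822 = 281 - 21822 = -21541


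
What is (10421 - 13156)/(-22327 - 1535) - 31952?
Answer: -762435889/23862 ≈ -31952.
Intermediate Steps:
(10421 - 13156)/(-22327 - 1535) - 31952 = -2735/(-23862) - 31952 = -2735*(-1/23862) - 31952 = 2735/23862 - 31952 = -762435889/23862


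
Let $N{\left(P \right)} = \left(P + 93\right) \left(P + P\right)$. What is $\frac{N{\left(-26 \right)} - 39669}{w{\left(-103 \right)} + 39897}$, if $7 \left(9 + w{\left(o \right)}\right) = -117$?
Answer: $- \frac{302071}{279099} \approx -1.0823$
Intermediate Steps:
$w{\left(o \right)} = - \frac{180}{7}$ ($w{\left(o \right)} = -9 + \frac{1}{7} \left(-117\right) = -9 - \frac{117}{7} = - \frac{180}{7}$)
$N{\left(P \right)} = 2 P \left(93 + P\right)$ ($N{\left(P \right)} = \left(93 + P\right) 2 P = 2 P \left(93 + P\right)$)
$\frac{N{\left(-26 \right)} - 39669}{w{\left(-103 \right)} + 39897} = \frac{2 \left(-26\right) \left(93 - 26\right) - 39669}{- \frac{180}{7} + 39897} = \frac{2 \left(-26\right) 67 - 39669}{\frac{279099}{7}} = \left(-3484 - 39669\right) \frac{7}{279099} = \left(-43153\right) \frac{7}{279099} = - \frac{302071}{279099}$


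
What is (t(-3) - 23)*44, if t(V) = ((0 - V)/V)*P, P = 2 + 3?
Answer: -1232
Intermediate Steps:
P = 5
t(V) = -5 (t(V) = ((0 - V)/V)*5 = ((-V)/V)*5 = -1*5 = -5)
(t(-3) - 23)*44 = (-5 - 23)*44 = -28*44 = -1232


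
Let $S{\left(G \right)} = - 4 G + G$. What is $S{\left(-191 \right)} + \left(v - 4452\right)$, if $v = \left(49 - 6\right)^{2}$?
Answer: $-2030$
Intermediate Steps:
$v = 1849$ ($v = 43^{2} = 1849$)
$S{\left(G \right)} = - 3 G$
$S{\left(-191 \right)} + \left(v - 4452\right) = \left(-3\right) \left(-191\right) + \left(1849 - 4452\right) = 573 - 2603 = -2030$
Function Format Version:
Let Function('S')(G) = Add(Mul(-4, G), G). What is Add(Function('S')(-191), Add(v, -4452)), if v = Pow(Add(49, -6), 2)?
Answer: -2030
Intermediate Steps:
v = 1849 (v = Pow(43, 2) = 1849)
Function('S')(G) = Mul(-3, G)
Add(Function('S')(-191), Add(v, -4452)) = Add(Mul(-3, -191), Add(1849, -4452)) = Add(573, -2603) = -2030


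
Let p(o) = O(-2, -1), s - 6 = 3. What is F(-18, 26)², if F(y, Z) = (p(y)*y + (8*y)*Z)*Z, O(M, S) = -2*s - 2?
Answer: 7741184256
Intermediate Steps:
s = 9 (s = 6 + 3 = 9)
O(M, S) = -20 (O(M, S) = -2*9 - 2 = -18 - 2 = -20)
p(o) = -20
F(y, Z) = Z*(-20*y + 8*Z*y) (F(y, Z) = (-20*y + (8*y)*Z)*Z = (-20*y + 8*Z*y)*Z = Z*(-20*y + 8*Z*y))
F(-18, 26)² = (4*26*(-18)*(-5 + 2*26))² = (4*26*(-18)*(-5 + 52))² = (4*26*(-18)*47)² = (-87984)² = 7741184256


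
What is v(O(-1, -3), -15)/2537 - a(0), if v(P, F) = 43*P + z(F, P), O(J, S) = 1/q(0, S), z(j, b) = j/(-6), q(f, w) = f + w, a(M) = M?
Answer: -71/15222 ≈ -0.0046643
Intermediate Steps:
z(j, b) = -j/6 (z(j, b) = j*(-1/6) = -j/6)
O(J, S) = 1/S (O(J, S) = 1/(0 + S) = 1/S)
v(P, F) = 43*P - F/6
v(O(-1, -3), -15)/2537 - a(0) = (43/(-3) - 1/6*(-15))/2537 - 1*0 = (43*(-1/3) + 5/2)*(1/2537) + 0 = (-43/3 + 5/2)*(1/2537) + 0 = -71/6*1/2537 + 0 = -71/15222 + 0 = -71/15222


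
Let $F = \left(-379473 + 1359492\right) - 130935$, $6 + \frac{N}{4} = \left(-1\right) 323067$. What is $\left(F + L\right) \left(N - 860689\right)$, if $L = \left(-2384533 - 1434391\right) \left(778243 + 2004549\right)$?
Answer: $22880311052240944244$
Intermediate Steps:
$N = -1292292$ ($N = -24 + 4 \left(\left(-1\right) 323067\right) = -24 + 4 \left(-323067\right) = -24 - 1292268 = -1292292$)
$F = 849084$ ($F = 980019 - 130935 = 849084$)
$L = -10627271155808$ ($L = \left(-3818924\right) 2782792 = -10627271155808$)
$\left(F + L\right) \left(N - 860689\right) = \left(849084 - 10627271155808\right) \left(-1292292 - 860689\right) = \left(-10627270306724\right) \left(-2152981\right) = 22880311052240944244$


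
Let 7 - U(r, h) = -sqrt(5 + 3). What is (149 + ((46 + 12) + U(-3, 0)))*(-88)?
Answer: -18832 - 176*sqrt(2) ≈ -19081.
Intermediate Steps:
U(r, h) = 7 + 2*sqrt(2) (U(r, h) = 7 - (-1)*sqrt(5 + 3) = 7 - (-1)*sqrt(8) = 7 - (-1)*2*sqrt(2) = 7 - (-2)*sqrt(2) = 7 + 2*sqrt(2))
(149 + ((46 + 12) + U(-3, 0)))*(-88) = (149 + ((46 + 12) + (7 + 2*sqrt(2))))*(-88) = (149 + (58 + (7 + 2*sqrt(2))))*(-88) = (149 + (65 + 2*sqrt(2)))*(-88) = (214 + 2*sqrt(2))*(-88) = -18832 - 176*sqrt(2)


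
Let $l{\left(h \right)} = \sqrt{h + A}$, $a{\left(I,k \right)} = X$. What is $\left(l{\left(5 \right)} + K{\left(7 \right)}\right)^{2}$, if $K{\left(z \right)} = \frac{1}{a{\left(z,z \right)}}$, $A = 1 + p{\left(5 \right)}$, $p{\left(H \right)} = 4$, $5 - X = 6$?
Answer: $\left(-1 + \sqrt{10}\right)^{2} \approx 4.6754$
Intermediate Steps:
$X = -1$ ($X = 5 - 6 = -1$)
$a{\left(I,k \right)} = -1$
$A = 5$ ($A = 1 + 4 = 5$)
$K{\left(z \right)} = -1$ ($K{\left(z \right)} = \frac{1}{-1} = -1$)
$l{\left(h \right)} = \sqrt{5 + h}$ ($l{\left(h \right)} = \sqrt{h + 5} = \sqrt{5 + h}$)
$\left(l{\left(5 \right)} + K{\left(7 \right)}\right)^{2} = \left(\sqrt{5 + 5} - 1\right)^{2} = \left(\sqrt{10} - 1\right)^{2} = \left(-1 + \sqrt{10}\right)^{2}$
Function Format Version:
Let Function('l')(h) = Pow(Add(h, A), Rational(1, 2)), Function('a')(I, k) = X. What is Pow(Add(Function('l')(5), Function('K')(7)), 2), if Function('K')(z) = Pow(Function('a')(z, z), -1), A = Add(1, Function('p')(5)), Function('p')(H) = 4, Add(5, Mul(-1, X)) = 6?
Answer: Pow(Add(-1, Pow(10, Rational(1, 2))), 2) ≈ 4.6754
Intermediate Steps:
X = -1 (X = Add(5, Mul(-1, 6)) = Add(5, -6) = -1)
Function('a')(I, k) = -1
A = 5 (A = Add(1, 4) = 5)
Function('K')(z) = -1 (Function('K')(z) = Pow(-1, -1) = -1)
Function('l')(h) = Pow(Add(5, h), Rational(1, 2)) (Function('l')(h) = Pow(Add(h, 5), Rational(1, 2)) = Pow(Add(5, h), Rational(1, 2)))
Pow(Add(Function('l')(5), Function('K')(7)), 2) = Pow(Add(Pow(Add(5, 5), Rational(1, 2)), -1), 2) = Pow(Add(Pow(10, Rational(1, 2)), -1), 2) = Pow(Add(-1, Pow(10, Rational(1, 2))), 2)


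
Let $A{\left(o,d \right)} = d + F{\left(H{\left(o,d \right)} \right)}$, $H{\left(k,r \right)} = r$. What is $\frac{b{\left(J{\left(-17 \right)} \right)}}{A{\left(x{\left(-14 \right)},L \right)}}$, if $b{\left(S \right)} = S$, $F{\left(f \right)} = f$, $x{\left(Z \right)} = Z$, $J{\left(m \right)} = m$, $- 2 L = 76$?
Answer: $\frac{17}{76} \approx 0.22368$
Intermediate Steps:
$L = -38$ ($L = \left(- \frac{1}{2}\right) 76 = -38$)
$A{\left(o,d \right)} = 2 d$ ($A{\left(o,d \right)} = d + d = 2 d$)
$\frac{b{\left(J{\left(-17 \right)} \right)}}{A{\left(x{\left(-14 \right)},L \right)}} = - \frac{17}{2 \left(-38\right)} = - \frac{17}{-76} = \left(-17\right) \left(- \frac{1}{76}\right) = \frac{17}{76}$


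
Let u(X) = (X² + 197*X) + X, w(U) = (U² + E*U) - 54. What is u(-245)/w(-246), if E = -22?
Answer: 11515/65874 ≈ 0.17480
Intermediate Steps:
w(U) = -54 + U² - 22*U (w(U) = (U² - 22*U) - 54 = -54 + U² - 22*U)
u(X) = X² + 198*X
u(-245)/w(-246) = (-245*(198 - 245))/(-54 + (-246)² - 22*(-246)) = (-245*(-47))/(-54 + 60516 + 5412) = 11515/65874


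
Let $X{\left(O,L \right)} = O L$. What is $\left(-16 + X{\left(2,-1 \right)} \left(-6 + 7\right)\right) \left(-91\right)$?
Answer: $1638$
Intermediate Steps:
$X{\left(O,L \right)} = L O$
$\left(-16 + X{\left(2,-1 \right)} \left(-6 + 7\right)\right) \left(-91\right) = \left(-16 + \left(-1\right) 2 \left(-6 + 7\right)\right) \left(-91\right) = \left(-16 - 2\right) \left(-91\right) = \left(-18\right) \left(-91\right) = 1638$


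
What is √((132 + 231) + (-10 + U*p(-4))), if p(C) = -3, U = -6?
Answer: √371 ≈ 19.261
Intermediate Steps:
√((132 + 231) + (-10 + U*p(-4))) = √((132 + 231) + (-10 - 6*(-3))) = √(363 + (-10 + 18)) = √(363 + 8) = √371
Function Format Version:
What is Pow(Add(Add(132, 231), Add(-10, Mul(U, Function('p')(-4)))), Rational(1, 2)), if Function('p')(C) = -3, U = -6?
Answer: Pow(371, Rational(1, 2)) ≈ 19.261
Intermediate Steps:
Pow(Add(Add(132, 231), Add(-10, Mul(U, Function('p')(-4)))), Rational(1, 2)) = Pow(Add(Add(132, 231), Add(-10, Mul(-6, -3))), Rational(1, 2)) = Pow(Add(363, Add(-10, 18)), Rational(1, 2)) = Pow(Add(363, 8), Rational(1, 2)) = Pow(371, Rational(1, 2))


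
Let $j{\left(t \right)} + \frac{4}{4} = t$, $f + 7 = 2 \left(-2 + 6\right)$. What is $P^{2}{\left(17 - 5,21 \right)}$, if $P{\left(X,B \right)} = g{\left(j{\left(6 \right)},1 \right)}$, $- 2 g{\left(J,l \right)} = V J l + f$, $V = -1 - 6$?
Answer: $289$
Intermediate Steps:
$f = 1$ ($f = -7 + 2 \left(-2 + 6\right) = -7 + 2 \cdot 4 = -7 + 8 = 1$)
$V = -7$ ($V = -1 - 6 = -7$)
$j{\left(t \right)} = -1 + t$
$g{\left(J,l \right)} = - \frac{1}{2} + \frac{7 J l}{2}$ ($g{\left(J,l \right)} = - \frac{- 7 J l + 1}{2} = - \frac{1 - 7 J l}{2} = - \frac{1}{2} + \frac{7 J l}{2}$)
$P{\left(X,B \right)} = 17$ ($P{\left(X,B \right)} = - \frac{1}{2} + \frac{7}{2} \left(-1 + 6\right) 1 = - \frac{1}{2} + \frac{7}{2} \cdot 5 \cdot 1 = - \frac{1}{2} + \frac{35}{2} = 17$)
$P^{2}{\left(17 - 5,21 \right)} = 17^{2} = 289$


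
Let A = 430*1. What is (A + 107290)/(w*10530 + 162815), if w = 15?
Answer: 21544/64153 ≈ 0.33582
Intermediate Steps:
A = 430
(A + 107290)/(w*10530 + 162815) = (430 + 107290)/(15*10530 + 162815) = 107720/(157950 + 162815) = 107720/320765 = 107720*(1/320765) = 21544/64153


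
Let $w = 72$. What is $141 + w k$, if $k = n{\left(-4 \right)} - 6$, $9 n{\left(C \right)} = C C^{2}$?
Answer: $-803$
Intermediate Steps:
$n{\left(C \right)} = \frac{C^{3}}{9}$ ($n{\left(C \right)} = \frac{C C^{2}}{9} = \frac{C^{3}}{9}$)
$k = - \frac{118}{9}$ ($k = \frac{\left(-4\right)^{3}}{9} - 6 = \frac{1}{9} \left(-64\right) - 6 = - \frac{64}{9} - 6 = - \frac{118}{9} \approx -13.111$)
$141 + w k = 141 + 72 \left(- \frac{118}{9}\right) = 141 - 944 = -803$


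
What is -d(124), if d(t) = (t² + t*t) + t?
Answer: -30876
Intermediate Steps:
d(t) = t + 2*t² (d(t) = (t² + t²) + t = 2*t² + t = t + 2*t²)
-d(124) = -124*(1 + 2*124) = -124*(1 + 248) = -124*249 = -1*30876 = -30876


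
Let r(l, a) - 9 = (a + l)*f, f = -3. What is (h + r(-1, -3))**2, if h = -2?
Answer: 361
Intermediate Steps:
r(l, a) = 9 - 3*a - 3*l (r(l, a) = 9 + (a + l)*(-3) = 9 + (-3*a - 3*l) = 9 - 3*a - 3*l)
(h + r(-1, -3))**2 = (-2 + (9 - 3*(-3) - 3*(-1)))**2 = (-2 + (9 + 9 + 3))**2 = (-2 + 21)**2 = 19**2 = 361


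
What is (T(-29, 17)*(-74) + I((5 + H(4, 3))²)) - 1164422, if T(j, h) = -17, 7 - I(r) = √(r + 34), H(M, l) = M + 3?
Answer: -1163157 - √178 ≈ -1.1632e+6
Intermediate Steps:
H(M, l) = 3 + M
I(r) = 7 - √(34 + r) (I(r) = 7 - √(r + 34) = 7 - √(34 + r))
(T(-29, 17)*(-74) + I((5 + H(4, 3))²)) - 1164422 = (-17*(-74) + (7 - √(34 + (5 + (3 + 4))²))) - 1164422 = (1258 + (7 - √(34 + (5 + 7)²))) - 1164422 = (1258 + (7 - √(34 + 12²))) - 1164422 = (1258 + (7 - √(34 + 144))) - 1164422 = (1258 + (7 - √178)) - 1164422 = (1265 - √178) - 1164422 = -1163157 - √178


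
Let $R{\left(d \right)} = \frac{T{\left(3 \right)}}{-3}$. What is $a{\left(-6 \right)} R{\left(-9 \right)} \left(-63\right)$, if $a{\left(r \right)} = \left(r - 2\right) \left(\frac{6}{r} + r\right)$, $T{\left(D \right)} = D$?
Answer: $3528$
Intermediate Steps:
$a{\left(r \right)} = \left(-2 + r\right) \left(r + \frac{6}{r}\right)$
$R{\left(d \right)} = -1$ ($R{\left(d \right)} = \frac{3}{-3} = 3 \left(- \frac{1}{3}\right) = -1$)
$a{\left(-6 \right)} R{\left(-9 \right)} \left(-63\right) = \left(6 + \left(-6\right)^{2} - \frac{12}{-6} - -12\right) \left(-1\right) \left(-63\right) = \left(6 + 36 - -2 + 12\right) \left(-1\right) \left(-63\right) = \left(6 + 36 + 2 + 12\right) \left(-1\right) \left(-63\right) = 56 \left(-1\right) \left(-63\right) = \left(-56\right) \left(-63\right) = 3528$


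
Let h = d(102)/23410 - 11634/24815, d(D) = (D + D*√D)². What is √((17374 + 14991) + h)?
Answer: √(2232124689165271765 + 61215899016420*√102)/8298845 ≈ 180.05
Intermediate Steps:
d(D) = (D + D^(3/2))²
h = -1662/3545 + (102 + 102*√102)²/23410 (h = (102 + 102^(3/2))²/23410 - 11634/24815 = (102 + 102*√102)²*(1/23410) - 11634*1/24815 = (102 + 102*√102)²/23410 - 1662/3545 = -1662/3545 + (102 + 102*√102)²/23410 ≈ 54.284)
√((17374 + 14991) + h) = √((17374 + 14991) + (375995712/8298845 + 10404*√102/11705)) = √(32365 + (375995712/8298845 + 10404*√102/11705)) = √(268968114137/8298845 + 10404*√102/11705)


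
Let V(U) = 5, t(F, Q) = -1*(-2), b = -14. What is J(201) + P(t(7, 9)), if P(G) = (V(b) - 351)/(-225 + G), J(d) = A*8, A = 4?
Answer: 7482/223 ≈ 33.552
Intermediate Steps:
t(F, Q) = 2
J(d) = 32 (J(d) = 4*8 = 32)
P(G) = -346/(-225 + G) (P(G) = (5 - 351)/(-225 + G) = -346/(-225 + G))
J(201) + P(t(7, 9)) = 32 - 346/(-225 + 2) = 32 - 346/(-223) = 32 - 346*(-1/223) = 32 + 346/223 = 7482/223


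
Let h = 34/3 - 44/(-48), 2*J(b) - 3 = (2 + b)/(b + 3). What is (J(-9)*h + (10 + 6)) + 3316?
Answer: 161161/48 ≈ 3357.5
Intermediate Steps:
J(b) = 3/2 + (2 + b)/(2*(3 + b)) (J(b) = 3/2 + ((2 + b)/(b + 3))/2 = 3/2 + ((2 + b)/(3 + b))/2 = 3/2 + (2 + b)/(2*(3 + b)))
h = 49/4 (h = 34*(⅓) - 44*(-1/48) = 34/3 + 11/12 = 49/4 ≈ 12.250)
(J(-9)*h + (10 + 6)) + 3316 = (((11 + 4*(-9))/(2*(3 - 9)))*(49/4) + (10 + 6)) + 3316 = (((½)*(11 - 36)/(-6))*(49/4) + 16) + 3316 = (((½)*(-⅙)*(-25))*(49/4) + 16) + 3316 = ((25/12)*(49/4) + 16) + 3316 = (1225/48 + 16) + 3316 = 1993/48 + 3316 = 161161/48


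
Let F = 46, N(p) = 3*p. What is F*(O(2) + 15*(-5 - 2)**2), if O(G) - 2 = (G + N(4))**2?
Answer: 42918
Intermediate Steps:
O(G) = 2 + (12 + G)**2 (O(G) = 2 + (G + 3*4)**2 = 2 + (G + 12)**2 = 2 + (12 + G)**2)
F*(O(2) + 15*(-5 - 2)**2) = 46*((2 + (12 + 2)**2) + 15*(-5 - 2)**2) = 46*((2 + 14**2) + 15*(-7)**2) = 46*((2 + 196) + 15*49) = 46*(198 + 735) = 46*933 = 42918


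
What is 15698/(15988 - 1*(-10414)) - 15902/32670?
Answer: 23252264/215638335 ≈ 0.10783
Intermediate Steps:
15698/(15988 - 1*(-10414)) - 15902/32670 = 15698/(15988 + 10414) - 15902*1/32670 = 15698/26402 - 7951/16335 = 15698*(1/26402) - 7951/16335 = 7849/13201 - 7951/16335 = 23252264/215638335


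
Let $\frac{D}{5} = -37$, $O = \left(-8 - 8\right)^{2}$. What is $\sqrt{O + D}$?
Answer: $\sqrt{71} \approx 8.4261$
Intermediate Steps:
$O = 256$ ($O = \left(-16\right)^{2} = 256$)
$D = -185$ ($D = 5 \left(-37\right) = -185$)
$\sqrt{O + D} = \sqrt{256 - 185} = \sqrt{71}$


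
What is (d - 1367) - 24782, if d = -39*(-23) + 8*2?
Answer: -25236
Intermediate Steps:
d = 913 (d = 897 + 16 = 913)
(d - 1367) - 24782 = (913 - 1367) - 24782 = -454 - 24782 = -25236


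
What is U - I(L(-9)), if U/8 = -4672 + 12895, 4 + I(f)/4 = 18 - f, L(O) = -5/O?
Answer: 591572/9 ≈ 65730.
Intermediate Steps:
I(f) = 56 - 4*f (I(f) = -16 + 4*(18 - f) = -16 + (72 - 4*f) = 56 - 4*f)
U = 65784 (U = 8*(-4672 + 12895) = 8*8223 = 65784)
U - I(L(-9)) = 65784 - (56 - (-20)/(-9)) = 65784 - (56 - (-20)*(-1)/9) = 65784 - (56 - 4*5/9) = 65784 - (56 - 20/9) = 65784 - 1*484/9 = 65784 - 484/9 = 591572/9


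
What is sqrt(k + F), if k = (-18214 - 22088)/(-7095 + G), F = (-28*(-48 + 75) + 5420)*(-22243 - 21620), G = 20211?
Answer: 3*I*sqrt(108621222387826)/2186 ≈ 14303.0*I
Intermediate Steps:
F = -204577032 (F = (-28*27 + 5420)*(-43863) = (-756 + 5420)*(-43863) = 4664*(-43863) = -204577032)
k = -6717/2186 (k = (-18214 - 22088)/(-7095 + 20211) = -40302/13116 = -40302*1/13116 = -6717/2186 ≈ -3.0727)
sqrt(k + F) = sqrt(-6717/2186 - 204577032) = sqrt(-447205398669/2186) = 3*I*sqrt(108621222387826)/2186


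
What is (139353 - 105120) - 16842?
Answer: 17391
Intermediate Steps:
(139353 - 105120) - 16842 = 34233 - 16842 = 17391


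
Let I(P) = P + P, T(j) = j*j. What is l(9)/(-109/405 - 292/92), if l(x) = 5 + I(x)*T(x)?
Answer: -717255/1688 ≈ -424.91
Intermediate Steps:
T(j) = j²
I(P) = 2*P
l(x) = 5 + 2*x³ (l(x) = 5 + (2*x)*x² = 5 + 2*x³)
l(9)/(-109/405 - 292/92) = (5 + 2*9³)/(-109/405 - 292/92) = (5 + 2*729)/(-109*1/405 - 292*1/92) = (5 + 1458)/(-109/405 - 73/23) = 1463/(-32072/9315) = 1463*(-9315/32072) = -717255/1688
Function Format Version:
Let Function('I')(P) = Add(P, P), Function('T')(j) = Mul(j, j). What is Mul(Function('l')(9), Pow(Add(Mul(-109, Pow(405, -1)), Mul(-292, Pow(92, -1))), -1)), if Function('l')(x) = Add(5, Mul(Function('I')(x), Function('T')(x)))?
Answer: Rational(-717255, 1688) ≈ -424.91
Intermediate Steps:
Function('T')(j) = Pow(j, 2)
Function('I')(P) = Mul(2, P)
Function('l')(x) = Add(5, Mul(2, Pow(x, 3))) (Function('l')(x) = Add(5, Mul(Mul(2, x), Pow(x, 2))) = Add(5, Mul(2, Pow(x, 3))))
Mul(Function('l')(9), Pow(Add(Mul(-109, Pow(405, -1)), Mul(-292, Pow(92, -1))), -1)) = Mul(Add(5, Mul(2, Pow(9, 3))), Pow(Add(Mul(-109, Pow(405, -1)), Mul(-292, Pow(92, -1))), -1)) = Mul(Add(5, Mul(2, 729)), Pow(Add(Mul(-109, Rational(1, 405)), Mul(-292, Rational(1, 92))), -1)) = Mul(Add(5, 1458), Pow(Add(Rational(-109, 405), Rational(-73, 23)), -1)) = Mul(1463, Pow(Rational(-32072, 9315), -1)) = Mul(1463, Rational(-9315, 32072)) = Rational(-717255, 1688)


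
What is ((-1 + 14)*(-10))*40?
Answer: -5200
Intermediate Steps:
((-1 + 14)*(-10))*40 = (13*(-10))*40 = -130*40 = -5200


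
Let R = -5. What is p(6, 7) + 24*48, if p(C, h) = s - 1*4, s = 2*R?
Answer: 1138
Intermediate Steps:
s = -10 (s = 2*(-5) = -10)
p(C, h) = -14 (p(C, h) = -10 - 1*4 = -10 - 4 = -14)
p(6, 7) + 24*48 = -14 + 24*48 = -14 + 1152 = 1138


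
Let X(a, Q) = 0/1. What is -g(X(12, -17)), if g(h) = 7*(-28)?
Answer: 196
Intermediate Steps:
X(a, Q) = 0 (X(a, Q) = 0*1 = 0)
g(h) = -196
-g(X(12, -17)) = -1*(-196) = 196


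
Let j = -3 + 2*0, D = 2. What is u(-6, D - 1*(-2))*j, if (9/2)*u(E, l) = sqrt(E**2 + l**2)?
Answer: -4*sqrt(13)/3 ≈ -4.8074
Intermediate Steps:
u(E, l) = 2*sqrt(E**2 + l**2)/9
j = -3 (j = -3 + 0 = -3)
u(-6, D - 1*(-2))*j = (2*sqrt((-6)**2 + (2 - 1*(-2))**2)/9)*(-3) = (2*sqrt(36 + (2 + 2)**2)/9)*(-3) = (2*sqrt(36 + 4**2)/9)*(-3) = (2*sqrt(36 + 16)/9)*(-3) = (2*sqrt(52)/9)*(-3) = (2*(2*sqrt(13))/9)*(-3) = (4*sqrt(13)/9)*(-3) = -4*sqrt(13)/3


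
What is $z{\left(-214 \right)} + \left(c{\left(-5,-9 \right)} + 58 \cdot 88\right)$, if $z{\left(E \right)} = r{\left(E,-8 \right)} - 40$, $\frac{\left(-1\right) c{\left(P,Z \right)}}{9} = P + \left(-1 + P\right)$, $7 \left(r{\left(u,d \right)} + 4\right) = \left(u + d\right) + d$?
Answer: $\frac{35883}{7} \approx 5126.1$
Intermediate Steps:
$r{\left(u,d \right)} = -4 + \frac{u}{7} + \frac{2 d}{7}$ ($r{\left(u,d \right)} = -4 + \frac{\left(u + d\right) + d}{7} = -4 + \frac{\left(d + u\right) + d}{7} = -4 + \frac{u + 2 d}{7} = -4 + \left(\frac{u}{7} + \frac{2 d}{7}\right) = -4 + \frac{u}{7} + \frac{2 d}{7}$)
$c{\left(P,Z \right)} = 9 - 18 P$ ($c{\left(P,Z \right)} = - 9 \left(P + \left(-1 + P\right)\right) = - 9 \left(-1 + 2 P\right) = 9 - 18 P$)
$z{\left(E \right)} = - \frac{324}{7} + \frac{E}{7}$ ($z{\left(E \right)} = \left(-4 + \frac{E}{7} + \frac{2}{7} \left(-8\right)\right) - 40 = \left(-4 + \frac{E}{7} - \frac{16}{7}\right) - 40 = \left(- \frac{44}{7} + \frac{E}{7}\right) - 40 = - \frac{324}{7} + \frac{E}{7}$)
$z{\left(-214 \right)} + \left(c{\left(-5,-9 \right)} + 58 \cdot 88\right) = \left(- \frac{324}{7} + \frac{1}{7} \left(-214\right)\right) + \left(\left(9 - -90\right) + 58 \cdot 88\right) = \left(- \frac{324}{7} - \frac{214}{7}\right) + \left(\left(9 + 90\right) + 5104\right) = - \frac{538}{7} + \left(99 + 5104\right) = - \frac{538}{7} + 5203 = \frac{35883}{7}$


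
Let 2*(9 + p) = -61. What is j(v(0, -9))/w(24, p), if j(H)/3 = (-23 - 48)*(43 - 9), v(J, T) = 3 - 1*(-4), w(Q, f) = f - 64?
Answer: 4828/69 ≈ 69.971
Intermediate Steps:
p = -79/2 (p = -9 + (1/2)*(-61) = -9 - 61/2 = -79/2 ≈ -39.500)
w(Q, f) = -64 + f
v(J, T) = 7 (v(J, T) = 3 + 4 = 7)
j(H) = -7242 (j(H) = 3*((-23 - 48)*(43 - 9)) = 3*(-71*34) = 3*(-2414) = -7242)
j(v(0, -9))/w(24, p) = -7242/(-64 - 79/2) = -7242/(-207/2) = -7242*(-2/207) = 4828/69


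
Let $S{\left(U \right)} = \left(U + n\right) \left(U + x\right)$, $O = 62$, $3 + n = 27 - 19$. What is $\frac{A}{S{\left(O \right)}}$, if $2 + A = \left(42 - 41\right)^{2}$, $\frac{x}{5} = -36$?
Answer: $\frac{1}{7906} \approx 0.00012649$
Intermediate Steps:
$x = -180$ ($x = 5 \left(-36\right) = -180$)
$n = 5$ ($n = -3 + \left(27 - 19\right) = -3 + 8 = 5$)
$S{\left(U \right)} = \left(-180 + U\right) \left(5 + U\right)$ ($S{\left(U \right)} = \left(U + 5\right) \left(U - 180\right) = \left(5 + U\right) \left(-180 + U\right) = \left(-180 + U\right) \left(5 + U\right)$)
$A = -1$ ($A = -2 + \left(42 - 41\right)^{2} = -2 + 1^{2} = -2 + 1 = -1$)
$\frac{A}{S{\left(O \right)}} = - \frac{1}{-900 + 62^{2} - 10850} = - \frac{1}{-900 + 3844 - 10850} = - \frac{1}{-7906} = \left(-1\right) \left(- \frac{1}{7906}\right) = \frac{1}{7906}$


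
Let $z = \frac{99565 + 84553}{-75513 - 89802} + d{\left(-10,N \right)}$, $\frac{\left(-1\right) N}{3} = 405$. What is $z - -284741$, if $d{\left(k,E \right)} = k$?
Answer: $\frac{47070121147}{165315} \approx 2.8473 \cdot 10^{5}$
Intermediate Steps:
$N = -1215$ ($N = \left(-3\right) 405 = -1215$)
$z = - \frac{1837268}{165315}$ ($z = \frac{99565 + 84553}{-75513 - 89802} - 10 = \frac{184118}{-165315} - 10 = 184118 \left(- \frac{1}{165315}\right) - 10 = - \frac{184118}{165315} - 10 = - \frac{1837268}{165315} \approx -11.114$)
$z - -284741 = - \frac{1837268}{165315} - -284741 = - \frac{1837268}{165315} + 284741 = \frac{47070121147}{165315}$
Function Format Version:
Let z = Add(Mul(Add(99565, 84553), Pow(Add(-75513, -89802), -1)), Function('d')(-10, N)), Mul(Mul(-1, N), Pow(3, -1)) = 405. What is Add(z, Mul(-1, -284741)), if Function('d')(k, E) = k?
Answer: Rational(47070121147, 165315) ≈ 2.8473e+5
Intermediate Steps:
N = -1215 (N = Mul(-3, 405) = -1215)
z = Rational(-1837268, 165315) (z = Add(Mul(Add(99565, 84553), Pow(Add(-75513, -89802), -1)), -10) = Add(Mul(184118, Pow(-165315, -1)), -10) = Add(Mul(184118, Rational(-1, 165315)), -10) = Add(Rational(-184118, 165315), -10) = Rational(-1837268, 165315) ≈ -11.114)
Add(z, Mul(-1, -284741)) = Add(Rational(-1837268, 165315), Mul(-1, -284741)) = Add(Rational(-1837268, 165315), 284741) = Rational(47070121147, 165315)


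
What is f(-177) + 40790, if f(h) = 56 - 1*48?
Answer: 40798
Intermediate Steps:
f(h) = 8 (f(h) = 56 - 48 = 8)
f(-177) + 40790 = 8 + 40790 = 40798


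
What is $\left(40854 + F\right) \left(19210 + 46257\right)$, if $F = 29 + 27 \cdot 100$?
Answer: $2853248261$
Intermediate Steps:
$F = 2729$ ($F = 29 + 2700 = 2729$)
$\left(40854 + F\right) \left(19210 + 46257\right) = \left(40854 + 2729\right) \left(19210 + 46257\right) = 43583 \cdot 65467 = 2853248261$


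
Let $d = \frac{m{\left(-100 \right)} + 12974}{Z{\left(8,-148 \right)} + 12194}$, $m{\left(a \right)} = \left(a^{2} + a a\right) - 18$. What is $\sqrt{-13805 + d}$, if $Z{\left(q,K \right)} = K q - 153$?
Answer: $\frac{i \sqrt{274396857}}{141} \approx 117.48 i$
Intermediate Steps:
$m{\left(a \right)} = -18 + 2 a^{2}$ ($m{\left(a \right)} = \left(a^{2} + a^{2}\right) - 18 = 2 a^{2} - 18 = -18 + 2 a^{2}$)
$Z{\left(q,K \right)} = -153 + K q$
$d = \frac{428}{141}$ ($d = \frac{\left(-18 + 2 \left(-100\right)^{2}\right) + 12974}{\left(-153 - 1184\right) + 12194} = \frac{\left(-18 + 2 \cdot 10000\right) + 12974}{\left(-153 - 1184\right) + 12194} = \frac{\left(-18 + 20000\right) + 12974}{-1337 + 12194} = \frac{19982 + 12974}{10857} = 32956 \cdot \frac{1}{10857} = \frac{428}{141} \approx 3.0355$)
$\sqrt{-13805 + d} = \sqrt{-13805 + \frac{428}{141}} = \sqrt{- \frac{1946077}{141}} = \frac{i \sqrt{274396857}}{141}$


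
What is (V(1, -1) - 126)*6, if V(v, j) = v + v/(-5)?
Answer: -3756/5 ≈ -751.20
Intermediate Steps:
V(v, j) = 4*v/5 (V(v, j) = v + v*(-⅕) = v - v/5 = 4*v/5)
(V(1, -1) - 126)*6 = ((⅘)*1 - 126)*6 = (⅘ - 126)*6 = -626/5*6 = -3756/5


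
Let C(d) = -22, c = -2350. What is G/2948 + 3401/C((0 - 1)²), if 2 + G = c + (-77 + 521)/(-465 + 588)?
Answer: -853699/5494 ≈ -155.39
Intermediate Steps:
G = -96284/41 (G = -2 + (-2350 + (-77 + 521)/(-465 + 588)) = -2 + (-2350 + 444/123) = -2 + (-2350 + 444*(1/123)) = -2 + (-2350 + 148/41) = -2 - 96202/41 = -96284/41 ≈ -2348.4)
G/2948 + 3401/C((0 - 1)²) = -96284/41/2948 + 3401/(-22) = -96284/41*1/2948 + 3401*(-1/22) = -24071/30217 - 3401/22 = -853699/5494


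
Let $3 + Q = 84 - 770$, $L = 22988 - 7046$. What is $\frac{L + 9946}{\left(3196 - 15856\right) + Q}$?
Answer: $- \frac{25888}{13349} \approx -1.9393$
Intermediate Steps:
$L = 15942$ ($L = 22988 - 7046 = 15942$)
$Q = -689$ ($Q = -3 + \left(84 - 770\right) = -3 - 686 = -689$)
$\frac{L + 9946}{\left(3196 - 15856\right) + Q} = \frac{15942 + 9946}{\left(3196 - 15856\right) - 689} = \frac{25888}{\left(3196 - 15856\right) - 689} = \frac{25888}{-12660 - 689} = \frac{25888}{-13349} = 25888 \left(- \frac{1}{13349}\right) = - \frac{25888}{13349}$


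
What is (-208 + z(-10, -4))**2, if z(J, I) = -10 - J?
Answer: 43264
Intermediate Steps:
(-208 + z(-10, -4))**2 = (-208 + (-10 - 1*(-10)))**2 = (-208 + (-10 + 10))**2 = (-208 + 0)**2 = (-208)**2 = 43264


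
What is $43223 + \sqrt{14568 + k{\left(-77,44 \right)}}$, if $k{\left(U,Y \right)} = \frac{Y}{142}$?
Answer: $43223 + \frac{5 \sqrt{2937554}}{71} \approx 43344.0$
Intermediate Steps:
$k{\left(U,Y \right)} = \frac{Y}{142}$ ($k{\left(U,Y \right)} = Y \frac{1}{142} = \frac{Y}{142}$)
$43223 + \sqrt{14568 + k{\left(-77,44 \right)}} = 43223 + \sqrt{14568 + \frac{1}{142} \cdot 44} = 43223 + \sqrt{14568 + \frac{22}{71}} = 43223 + \sqrt{\frac{1034350}{71}} = 43223 + \frac{5 \sqrt{2937554}}{71}$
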